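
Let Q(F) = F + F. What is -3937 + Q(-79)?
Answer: -4095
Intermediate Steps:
Q(F) = 2*F
-3937 + Q(-79) = -3937 + 2*(-79) = -3937 - 158 = -4095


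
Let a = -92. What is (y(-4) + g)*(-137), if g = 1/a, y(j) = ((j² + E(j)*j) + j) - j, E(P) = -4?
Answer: -403191/92 ≈ -4382.5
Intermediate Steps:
y(j) = j² - 4*j (y(j) = ((j² - 4*j) + j) - j = (j² - 3*j) - j = j² - 4*j)
g = -1/92 (g = 1/(-92) = -1/92 ≈ -0.010870)
(y(-4) + g)*(-137) = (-4*(-4 - 4) - 1/92)*(-137) = (-4*(-8) - 1/92)*(-137) = (32 - 1/92)*(-137) = (2943/92)*(-137) = -403191/92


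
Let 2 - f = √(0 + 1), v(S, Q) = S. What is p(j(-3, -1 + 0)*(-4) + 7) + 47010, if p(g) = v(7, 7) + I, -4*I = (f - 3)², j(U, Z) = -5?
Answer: 47016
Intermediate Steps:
f = 1 (f = 2 - √(0 + 1) = 2 - √1 = 2 - 1*1 = 2 - 1 = 1)
I = -1 (I = -(1 - 3)²/4 = -¼*(-2)² = -¼*4 = -1)
p(g) = 6 (p(g) = 7 - 1 = 6)
p(j(-3, -1 + 0)*(-4) + 7) + 47010 = 6 + 47010 = 47016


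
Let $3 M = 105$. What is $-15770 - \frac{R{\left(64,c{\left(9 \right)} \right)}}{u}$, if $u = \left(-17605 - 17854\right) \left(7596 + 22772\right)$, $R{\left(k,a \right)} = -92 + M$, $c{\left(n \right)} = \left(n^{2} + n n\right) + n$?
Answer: $- \frac{16981434242297}{1076818912} \approx -15770.0$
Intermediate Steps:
$M = 35$ ($M = \frac{1}{3} \cdot 105 = 35$)
$c{\left(n \right)} = n + 2 n^{2}$ ($c{\left(n \right)} = \left(n^{2} + n^{2}\right) + n = 2 n^{2} + n = n + 2 n^{2}$)
$R{\left(k,a \right)} = -57$ ($R{\left(k,a \right)} = -92 + 35 = -57$)
$u = -1076818912$ ($u = \left(-35459\right) 30368 = -1076818912$)
$-15770 - \frac{R{\left(64,c{\left(9 \right)} \right)}}{u} = -15770 - - \frac{57}{-1076818912} = -15770 - \left(-57\right) \left(- \frac{1}{1076818912}\right) = -15770 - \frac{57}{1076818912} = - \frac{16981434242297}{1076818912}$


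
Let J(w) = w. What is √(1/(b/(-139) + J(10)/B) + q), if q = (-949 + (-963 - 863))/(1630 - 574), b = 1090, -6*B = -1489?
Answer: I*√13910914053086270/71045480 ≈ 1.6601*I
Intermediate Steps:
B = 1489/6 (B = -⅙*(-1489) = 1489/6 ≈ 248.17)
q = -925/352 (q = (-949 - 1826)/1056 = -2775*1/1056 = -925/352 ≈ -2.6278)
√(1/(b/(-139) + J(10)/B) + q) = √(1/(1090/(-139) + 10/(1489/6)) - 925/352) = √(1/(1090*(-1/139) + 10*(6/1489)) - 925/352) = √(1/(-1090/139 + 60/1489) - 925/352) = √(1/(-1614670/206971) - 925/352) = √(-206971/1614670 - 925/352) = √(-783211771/284181920) = I*√13910914053086270/71045480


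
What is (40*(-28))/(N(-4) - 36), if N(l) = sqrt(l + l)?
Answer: 5040/163 + 280*I*sqrt(2)/163 ≈ 30.92 + 2.4293*I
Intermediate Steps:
N(l) = sqrt(2)*sqrt(l) (N(l) = sqrt(2*l) = sqrt(2)*sqrt(l))
(40*(-28))/(N(-4) - 36) = (40*(-28))/(sqrt(2)*sqrt(-4) - 36) = -1120/(sqrt(2)*(2*I) - 36) = -1120/(2*I*sqrt(2) - 36) = -1120/(-36 + 2*I*sqrt(2))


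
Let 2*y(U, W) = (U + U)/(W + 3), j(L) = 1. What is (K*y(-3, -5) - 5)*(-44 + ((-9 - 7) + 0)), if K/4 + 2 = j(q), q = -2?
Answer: 660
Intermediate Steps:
K = -4 (K = -8 + 4*1 = -8 + 4 = -4)
y(U, W) = U/(3 + W) (y(U, W) = ((U + U)/(W + 3))/2 = ((2*U)/(3 + W))/2 = (2*U/(3 + W))/2 = U/(3 + W))
(K*y(-3, -5) - 5)*(-44 + ((-9 - 7) + 0)) = (-(-12)/(3 - 5) - 5)*(-44 + ((-9 - 7) + 0)) = (-(-12)/(-2) - 5)*(-44 + (-16 + 0)) = (-(-12)*(-1)/2 - 5)*(-44 - 16) = (-4*3/2 - 5)*(-60) = (-6 - 5)*(-60) = -11*(-60) = 660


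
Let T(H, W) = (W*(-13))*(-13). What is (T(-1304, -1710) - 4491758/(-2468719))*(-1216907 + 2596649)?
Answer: -984350179533850584/2468719 ≈ -3.9873e+11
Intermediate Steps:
T(H, W) = 169*W (T(H, W) = -13*W*(-13) = 169*W)
(T(-1304, -1710) - 4491758/(-2468719))*(-1216907 + 2596649) = (169*(-1710) - 4491758/(-2468719))*(-1216907 + 2596649) = (-288990 - 4491758*(-1/2468719))*1379742 = (-288990 + 4491758/2468719)*1379742 = -713430612052/2468719*1379742 = -984350179533850584/2468719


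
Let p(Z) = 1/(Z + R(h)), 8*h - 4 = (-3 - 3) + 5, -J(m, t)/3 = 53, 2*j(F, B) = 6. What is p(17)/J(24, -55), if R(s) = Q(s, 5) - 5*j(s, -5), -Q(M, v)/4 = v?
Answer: 1/2862 ≈ 0.00034941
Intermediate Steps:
j(F, B) = 3 (j(F, B) = (1/2)*6 = 3)
J(m, t) = -159 (J(m, t) = -3*53 = -159)
Q(M, v) = -4*v
h = 3/8 (h = 1/2 + ((-3 - 3) + 5)/8 = 1/2 + (-6 + 5)/8 = 1/2 + (1/8)*(-1) = 1/2 - 1/8 = 3/8 ≈ 0.37500)
R(s) = -35 (R(s) = -4*5 - 5*3 = -20 - 15 = -35)
p(Z) = 1/(-35 + Z) (p(Z) = 1/(Z - 35) = 1/(-35 + Z))
p(17)/J(24, -55) = 1/((-35 + 17)*(-159)) = -1/159/(-18) = -1/18*(-1/159) = 1/2862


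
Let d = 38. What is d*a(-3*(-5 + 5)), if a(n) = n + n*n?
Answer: 0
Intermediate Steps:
a(n) = n + n²
d*a(-3*(-5 + 5)) = 38*((-3*(-5 + 5))*(1 - 3*(-5 + 5))) = 38*((-3*0)*(1 - 3*0)) = 38*(0*(1 + 0)) = 38*(0*1) = 38*0 = 0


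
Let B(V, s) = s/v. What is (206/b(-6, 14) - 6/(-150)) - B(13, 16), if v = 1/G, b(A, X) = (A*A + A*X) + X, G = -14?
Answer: 92642/425 ≈ 217.98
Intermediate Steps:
b(A, X) = X + A**2 + A*X (b(A, X) = (A**2 + A*X) + X = X + A**2 + A*X)
v = -1/14 (v = 1/(-14) = -1/14 ≈ -0.071429)
B(V, s) = -14*s (B(V, s) = s/(-1/14) = s*(-14) = -14*s)
(206/b(-6, 14) - 6/(-150)) - B(13, 16) = (206/(14 + (-6)**2 - 6*14) - 6/(-150)) - (-14)*16 = (206/(14 + 36 - 84) - 6*(-1/150)) - 1*(-224) = (206/(-34) + 1/25) + 224 = (206*(-1/34) + 1/25) + 224 = (-103/17 + 1/25) + 224 = -2558/425 + 224 = 92642/425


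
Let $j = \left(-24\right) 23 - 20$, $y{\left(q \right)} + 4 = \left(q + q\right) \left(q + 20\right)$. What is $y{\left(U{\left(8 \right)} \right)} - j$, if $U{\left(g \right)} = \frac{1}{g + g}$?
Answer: $\frac{73025}{128} \approx 570.51$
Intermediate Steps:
$U{\left(g \right)} = \frac{1}{2 g}$
$y{\left(q \right)} = -4 + 2 q \left(20 + q\right)$ ($y{\left(q \right)} = -4 + \left(q + q\right) \left(q + 20\right) = -4 + 2 q \left(20 + q\right)$)
$j = -572$ ($j = -552 - 20 = -572$)
$y{\left(U{\left(8 \right)} \right)} - j = \left(-4 + 2 \left(\frac{1}{2 \cdot 8}\right)^{2} + 40 \frac{1}{2 \cdot 8}\right) - -572 = \left(-4 + 2 \left(\frac{1}{2} \cdot \frac{1}{8}\right)^{2} + 40 \cdot \frac{1}{2} \cdot \frac{1}{8}\right) + 572 = \left(-4 + \frac{2}{256} + 40 \cdot \frac{1}{16}\right) + 572 = \left(-4 + 2 \cdot \frac{1}{256} + \frac{5}{2}\right) + 572 = \left(-4 + \frac{1}{128} + \frac{5}{2}\right) + 572 = - \frac{191}{128} + 572 = \frac{73025}{128}$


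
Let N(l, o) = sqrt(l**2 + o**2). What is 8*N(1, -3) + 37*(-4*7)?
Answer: -1036 + 8*sqrt(10) ≈ -1010.7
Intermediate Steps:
8*N(1, -3) + 37*(-4*7) = 8*sqrt(1**2 + (-3)**2) + 37*(-4*7) = 8*sqrt(1 + 9) + 37*(-28) = 8*sqrt(10) - 1036 = -1036 + 8*sqrt(10)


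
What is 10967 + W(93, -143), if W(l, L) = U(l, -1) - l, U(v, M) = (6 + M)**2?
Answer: 10899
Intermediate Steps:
W(l, L) = 25 - l (W(l, L) = (6 - 1)**2 - l = 5**2 - l = 25 - l)
10967 + W(93, -143) = 10967 + (25 - 1*93) = 10967 + (25 - 93) = 10967 - 68 = 10899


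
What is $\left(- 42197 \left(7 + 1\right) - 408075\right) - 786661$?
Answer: $-1532312$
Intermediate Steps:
$\left(- 42197 \left(7 + 1\right) - 408075\right) - 786661 = \left(\left(-42197\right) 8 - 408075\right) - 786661 = \left(-337576 - 408075\right) - 786661 = -745651 - 786661 = -1532312$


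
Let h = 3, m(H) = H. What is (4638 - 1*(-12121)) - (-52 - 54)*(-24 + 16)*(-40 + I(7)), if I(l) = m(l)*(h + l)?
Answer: -8681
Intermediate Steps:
I(l) = l*(3 + l)
(4638 - 1*(-12121)) - (-52 - 54)*(-24 + 16)*(-40 + I(7)) = (4638 - 1*(-12121)) - (-52 - 54)*(-24 + 16)*(-40 + 7*(3 + 7)) = (4638 + 12121) - (-106*(-8))*(-40 + 7*10) = 16759 - 848*(-40 + 70) = 16759 - 848*30 = 16759 - 1*25440 = 16759 - 25440 = -8681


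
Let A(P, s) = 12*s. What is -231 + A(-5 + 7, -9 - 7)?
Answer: -423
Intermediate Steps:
-231 + A(-5 + 7, -9 - 7) = -231 + 12*(-9 - 7) = -231 + 12*(-16) = -231 - 192 = -423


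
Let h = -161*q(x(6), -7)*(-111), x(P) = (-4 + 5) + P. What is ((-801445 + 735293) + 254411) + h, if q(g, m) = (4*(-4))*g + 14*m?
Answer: -3564651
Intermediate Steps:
x(P) = 1 + P
q(g, m) = -16*g + 14*m
h = -3752910 (h = -161*(-16*(1 + 6) + 14*(-7))*(-111) = -161*(-16*7 - 98)*(-111) = -161*(-112 - 98)*(-111) = -161*(-210)*(-111) = 33810*(-111) = -3752910)
((-801445 + 735293) + 254411) + h = ((-801445 + 735293) + 254411) - 3752910 = (-66152 + 254411) - 3752910 = 188259 - 3752910 = -3564651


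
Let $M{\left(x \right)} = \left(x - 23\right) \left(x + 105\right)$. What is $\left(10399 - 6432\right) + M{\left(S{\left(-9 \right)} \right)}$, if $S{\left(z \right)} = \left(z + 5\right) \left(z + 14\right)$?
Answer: $312$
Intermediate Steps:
$S{\left(z \right)} = \left(5 + z\right) \left(14 + z\right)$
$M{\left(x \right)} = \left(-23 + x\right) \left(105 + x\right)$
$\left(10399 - 6432\right) + M{\left(S{\left(-9 \right)} \right)} = \left(10399 - 6432\right) + \left(-2415 + \left(70 + \left(-9\right)^{2} + 19 \left(-9\right)\right)^{2} + 82 \left(70 + \left(-9\right)^{2} + 19 \left(-9\right)\right)\right) = 3967 + \left(-2415 + \left(70 + 81 - 171\right)^{2} + 82 \left(70 + 81 - 171\right)\right) = 3967 + \left(-2415 + \left(-20\right)^{2} + 82 \left(-20\right)\right) = 3967 - 3655 = 312$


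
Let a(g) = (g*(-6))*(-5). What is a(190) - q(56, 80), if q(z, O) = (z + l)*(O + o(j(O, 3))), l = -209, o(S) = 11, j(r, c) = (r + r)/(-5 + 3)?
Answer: 19623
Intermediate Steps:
j(r, c) = -r (j(r, c) = (2*r)/(-2) = (2*r)*(-½) = -r)
q(z, O) = (-209 + z)*(11 + O) (q(z, O) = (z - 209)*(O + 11) = (-209 + z)*(11 + O))
a(g) = 30*g (a(g) = -6*g*(-5) = 30*g)
a(190) - q(56, 80) = 30*190 - (-2299 - 209*80 + 11*56 + 80*56) = 5700 - (-2299 - 16720 + 616 + 4480) = 5700 - 1*(-13923) = 5700 + 13923 = 19623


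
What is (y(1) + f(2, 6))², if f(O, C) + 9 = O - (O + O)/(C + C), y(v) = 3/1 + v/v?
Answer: 100/9 ≈ 11.111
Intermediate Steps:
y(v) = 4 (y(v) = 3*1 + 1 = 3 + 1 = 4)
f(O, C) = -9 + O - O/C (f(O, C) = -9 + (O - (O + O)/(C + C)) = -9 + (O - 2*O/(2*C)) = -9 + (O - 2*O*1/(2*C)) = -9 + (O - O/C) = -9 + O - O/C)
(y(1) + f(2, 6))² = (4 + (-9 + 2 - 1*2/6))² = (4 + (-9 + 2 - 1*2*⅙))² = (4 + (-9 + 2 - ⅓))² = (4 - 22/3)² = (-10/3)² = 100/9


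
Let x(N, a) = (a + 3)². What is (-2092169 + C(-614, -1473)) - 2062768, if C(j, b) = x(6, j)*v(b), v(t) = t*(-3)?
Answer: 1645550562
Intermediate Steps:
v(t) = -3*t
x(N, a) = (3 + a)²
C(j, b) = -3*b*(3 + j)² (C(j, b) = (3 + j)²*(-3*b) = -3*b*(3 + j)²)
(-2092169 + C(-614, -1473)) - 2062768 = (-2092169 - 3*(-1473)*(3 - 614)²) - 2062768 = (-2092169 - 3*(-1473)*(-611)²) - 2062768 = (-2092169 - 3*(-1473)*373321) - 2062768 = (-2092169 + 1649705499) - 2062768 = 1647613330 - 2062768 = 1645550562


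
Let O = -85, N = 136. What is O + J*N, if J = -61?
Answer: -8381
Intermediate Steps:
O + J*N = -85 - 61*136 = -85 - 8296 = -8381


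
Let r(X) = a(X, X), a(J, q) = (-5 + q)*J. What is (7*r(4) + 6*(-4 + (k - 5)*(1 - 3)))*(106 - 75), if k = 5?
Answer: -1612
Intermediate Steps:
a(J, q) = J*(-5 + q)
r(X) = X*(-5 + X)
(7*r(4) + 6*(-4 + (k - 5)*(1 - 3)))*(106 - 75) = (7*(4*(-5 + 4)) + 6*(-4 + (5 - 5)*(1 - 3)))*(106 - 75) = (7*(4*(-1)) + 6*(-4 + 0*(-2)))*31 = (7*(-4) + 6*(-4 + 0))*31 = (-28 + 6*(-4))*31 = (-28 - 24)*31 = -52*31 = -1612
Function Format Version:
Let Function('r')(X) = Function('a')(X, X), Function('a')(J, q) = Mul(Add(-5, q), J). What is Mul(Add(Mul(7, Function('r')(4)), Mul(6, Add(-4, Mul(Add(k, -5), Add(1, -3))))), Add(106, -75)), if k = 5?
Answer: -1612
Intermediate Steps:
Function('a')(J, q) = Mul(J, Add(-5, q))
Function('r')(X) = Mul(X, Add(-5, X))
Mul(Add(Mul(7, Function('r')(4)), Mul(6, Add(-4, Mul(Add(k, -5), Add(1, -3))))), Add(106, -75)) = Mul(Add(Mul(7, Mul(4, Add(-5, 4))), Mul(6, Add(-4, Mul(Add(5, -5), Add(1, -3))))), Add(106, -75)) = Mul(Add(Mul(7, Mul(4, -1)), Mul(6, Add(-4, Mul(0, -2)))), 31) = Mul(Add(Mul(7, -4), Mul(6, Add(-4, 0))), 31) = Mul(Add(-28, Mul(6, -4)), 31) = Mul(Add(-28, -24), 31) = Mul(-52, 31) = -1612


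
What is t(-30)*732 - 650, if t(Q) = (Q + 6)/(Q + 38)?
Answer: -2846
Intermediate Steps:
t(Q) = (6 + Q)/(38 + Q)
t(-30)*732 - 650 = ((6 - 30)/(38 - 30))*732 - 650 = (-24/8)*732 - 650 = ((⅛)*(-24))*732 - 650 = -3*732 - 650 = -2196 - 650 = -2846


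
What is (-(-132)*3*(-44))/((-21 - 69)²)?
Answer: -484/225 ≈ -2.1511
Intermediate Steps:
(-(-132)*3*(-44))/((-21 - 69)²) = (-44*(-9)*(-44))/((-90)²) = (396*(-44))/8100 = -17424*1/8100 = -484/225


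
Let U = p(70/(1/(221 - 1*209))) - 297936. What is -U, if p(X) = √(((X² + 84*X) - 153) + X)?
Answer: 297936 - √776847 ≈ 2.9705e+5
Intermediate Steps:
p(X) = √(-153 + X² + 85*X) (p(X) = √((-153 + X² + 84*X) + X) = √(-153 + X² + 85*X))
U = -297936 + √776847 (U = √(-153 + (70/(1/(221 - 1*209)))² + 85*(70/(1/(221 - 1*209)))) - 297936 = √(-153 + (70/(1/(221 - 209)))² + 85*(70/(1/(221 - 209)))) - 297936 = √(-153 + (70/(1/12))² + 85*(70/(1/12))) - 297936 = √(-153 + (70*12)² + 85*(70*12)) - 297936 = √(-153 + 840² + 85*840) - 297936 = √(-153 + 705600 + 71400) - 297936 = √776847 - 297936 = -297936 + √776847 ≈ -2.9705e+5)
-U = -(-297936 + √776847) = 297936 - √776847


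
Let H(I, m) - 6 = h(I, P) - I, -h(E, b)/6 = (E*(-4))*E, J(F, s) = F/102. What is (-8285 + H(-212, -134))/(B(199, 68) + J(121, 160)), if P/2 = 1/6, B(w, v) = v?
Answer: 109200078/7057 ≈ 15474.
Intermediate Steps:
J(F, s) = F/102 (J(F, s) = F*(1/102) = F/102)
P = ⅓ (P = 2/6 = 2*(⅙) = ⅓ ≈ 0.33333)
h(E, b) = 24*E² (h(E, b) = -6*E*(-4)*E = -6*(-4*E)*E = -(-24)*E² = 24*E²)
H(I, m) = 6 - I + 24*I² (H(I, m) = 6 + (24*I² - I) = 6 + (-I + 24*I²) = 6 - I + 24*I²)
(-8285 + H(-212, -134))/(B(199, 68) + J(121, 160)) = (-8285 + (6 - 1*(-212) + 24*(-212)²))/(68 + (1/102)*121) = (-8285 + (6 + 212 + 24*44944))/(68 + 121/102) = (-8285 + (6 + 212 + 1078656))/(7057/102) = (-8285 + 1078874)*(102/7057) = 1070589*(102/7057) = 109200078/7057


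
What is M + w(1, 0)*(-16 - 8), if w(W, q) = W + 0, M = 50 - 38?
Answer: -12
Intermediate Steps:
M = 12
w(W, q) = W
M + w(1, 0)*(-16 - 8) = 12 + 1*(-16 - 8) = 12 + 1*(-24) = 12 - 24 = -12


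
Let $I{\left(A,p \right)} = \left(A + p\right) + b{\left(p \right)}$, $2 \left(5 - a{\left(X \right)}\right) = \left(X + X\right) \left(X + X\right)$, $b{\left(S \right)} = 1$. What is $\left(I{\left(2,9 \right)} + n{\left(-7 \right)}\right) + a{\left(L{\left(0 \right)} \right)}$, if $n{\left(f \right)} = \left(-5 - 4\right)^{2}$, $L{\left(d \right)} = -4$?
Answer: $66$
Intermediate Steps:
$a{\left(X \right)} = 5 - 2 X^{2}$ ($a{\left(X \right)} = 5 - \frac{\left(X + X\right) \left(X + X\right)}{2} = 5 - \frac{2 X 2 X}{2} = 5 - \frac{4 X^{2}}{2} = 5 - 2 X^{2}$)
$I{\left(A,p \right)} = 1 + A + p$ ($I{\left(A,p \right)} = \left(A + p\right) + 1 = 1 + A + p$)
$n{\left(f \right)} = 81$ ($n{\left(f \right)} = \left(-9\right)^{2} = 81$)
$\left(I{\left(2,9 \right)} + n{\left(-7 \right)}\right) + a{\left(L{\left(0 \right)} \right)} = \left(\left(1 + 2 + 9\right) + 81\right) + \left(5 - 2 \left(-4\right)^{2}\right) = \left(12 + 81\right) + \left(5 - 32\right) = 93 + \left(5 - 32\right) = 93 - 27 = 66$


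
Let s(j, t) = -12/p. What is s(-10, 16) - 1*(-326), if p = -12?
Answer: 327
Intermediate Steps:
s(j, t) = 1 (s(j, t) = -12/(-12) = -12*(-1/12) = 1)
s(-10, 16) - 1*(-326) = 1 - 1*(-326) = 1 + 326 = 327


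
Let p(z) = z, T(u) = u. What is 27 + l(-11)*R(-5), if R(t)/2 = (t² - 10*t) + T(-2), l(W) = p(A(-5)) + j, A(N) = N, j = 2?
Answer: -411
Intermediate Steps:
l(W) = -3 (l(W) = -5 + 2 = -3)
R(t) = -4 - 20*t + 2*t² (R(t) = 2*((t² - 10*t) - 2) = 2*(-2 + t² - 10*t) = -4 - 20*t + 2*t²)
27 + l(-11)*R(-5) = 27 - 3*(-4 - 20*(-5) + 2*(-5)²) = 27 - 3*(-4 + 100 + 2*25) = 27 - 3*(-4 + 100 + 50) = 27 - 3*146 = 27 - 438 = -411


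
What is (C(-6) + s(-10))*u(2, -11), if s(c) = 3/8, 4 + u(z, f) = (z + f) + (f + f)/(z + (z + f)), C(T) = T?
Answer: 3105/56 ≈ 55.446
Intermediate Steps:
u(z, f) = -4 + f + z + 2*f/(f + 2*z) (u(z, f) = -4 + ((z + f) + (f + f)/(z + (z + f))) = -4 + ((f + z) + (2*f)/(z + (f + z))) = -4 + ((f + z) + (2*f)/(f + 2*z)) = -4 + ((f + z) + 2*f/(f + 2*z)) = -4 + (f + z + 2*f/(f + 2*z)) = -4 + f + z + 2*f/(f + 2*z))
s(c) = 3/8 (s(c) = 3*(⅛) = 3/8)
(C(-6) + s(-10))*u(2, -11) = (-6 + 3/8)*(((-11)² - 8*2 - 2*(-11) + 2*2² + 3*(-11)*2)/(-11 + 2*2)) = -45*(121 - 16 + 22 + 2*4 - 66)/(8*(-11 + 4)) = -45*(121 - 16 + 22 + 8 - 66)/(8*(-7)) = -(-45)*69/56 = -45/8*(-69/7) = 3105/56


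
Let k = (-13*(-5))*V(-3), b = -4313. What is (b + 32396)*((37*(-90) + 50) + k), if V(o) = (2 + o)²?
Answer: -90286845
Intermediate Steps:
k = 65 (k = (-13*(-5))*(2 - 3)² = 65*(-1)² = 65*1 = 65)
(b + 32396)*((37*(-90) + 50) + k) = (-4313 + 32396)*((37*(-90) + 50) + 65) = 28083*((-3330 + 50) + 65) = 28083*(-3280 + 65) = 28083*(-3215) = -90286845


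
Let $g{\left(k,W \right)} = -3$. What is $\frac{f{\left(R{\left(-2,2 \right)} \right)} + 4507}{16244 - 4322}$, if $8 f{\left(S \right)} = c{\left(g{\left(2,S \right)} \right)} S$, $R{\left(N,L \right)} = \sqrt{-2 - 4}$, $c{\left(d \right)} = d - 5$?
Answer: $\frac{4507}{11922} - \frac{i \sqrt{6}}{11922} \approx 0.37804 - 0.00020546 i$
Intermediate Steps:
$c{\left(d \right)} = -5 + d$
$R{\left(N,L \right)} = i \sqrt{6}$ ($R{\left(N,L \right)} = \sqrt{-6} = i \sqrt{6}$)
$f{\left(S \right)} = - S$ ($f{\left(S \right)} = \frac{\left(-5 - 3\right) S}{8} = \frac{\left(-8\right) S}{8} = - S$)
$\frac{f{\left(R{\left(-2,2 \right)} \right)} + 4507}{16244 - 4322} = \frac{- i \sqrt{6} + 4507}{16244 - 4322} = \frac{- i \sqrt{6} + 4507}{11922} = \left(4507 - i \sqrt{6}\right) \frac{1}{11922} = \frac{4507}{11922} - \frac{i \sqrt{6}}{11922}$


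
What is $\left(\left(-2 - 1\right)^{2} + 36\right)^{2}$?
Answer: $2025$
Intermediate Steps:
$\left(\left(-2 - 1\right)^{2} + 36\right)^{2} = \left(\left(-3\right)^{2} + 36\right)^{2} = \left(9 + 36\right)^{2} = 45^{2} = 2025$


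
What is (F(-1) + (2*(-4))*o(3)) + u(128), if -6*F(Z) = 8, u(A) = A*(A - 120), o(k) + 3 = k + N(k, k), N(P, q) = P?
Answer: 2996/3 ≈ 998.67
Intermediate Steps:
o(k) = -3 + 2*k (o(k) = -3 + (k + k) = -3 + 2*k)
u(A) = A*(-120 + A)
F(Z) = -4/3 (F(Z) = -⅙*8 = -4/3)
(F(-1) + (2*(-4))*o(3)) + u(128) = (-4/3 + (2*(-4))*(-3 + 2*3)) + 128*(-120 + 128) = (-4/3 - 8*(-3 + 6)) + 128*8 = (-4/3 - 8*3) + 1024 = (-4/3 - 24) + 1024 = -76/3 + 1024 = 2996/3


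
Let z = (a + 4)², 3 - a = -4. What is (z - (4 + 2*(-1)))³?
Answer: 1685159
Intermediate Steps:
a = 7 (a = 3 - 1*(-4) = 3 + 4 = 7)
z = 121 (z = (7 + 4)² = 11² = 121)
(z - (4 + 2*(-1)))³ = (121 - (4 + 2*(-1)))³ = (121 - (4 - 2))³ = (121 - 1*2)³ = (121 - 2)³ = 119³ = 1685159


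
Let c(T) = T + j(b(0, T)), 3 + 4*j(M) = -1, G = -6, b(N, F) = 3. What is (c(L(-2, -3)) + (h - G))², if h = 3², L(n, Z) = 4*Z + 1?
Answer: 9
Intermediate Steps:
L(n, Z) = 1 + 4*Z
j(M) = -1 (j(M) = -¾ + (¼)*(-1) = -¾ - ¼ = -1)
h = 9
c(T) = -1 + T (c(T) = T - 1 = -1 + T)
(c(L(-2, -3)) + (h - G))² = ((-1 + (1 + 4*(-3))) + (9 - 1*(-6)))² = ((-1 + (1 - 12)) + (9 + 6))² = ((-1 - 11) + 15)² = (-12 + 15)² = 3² = 9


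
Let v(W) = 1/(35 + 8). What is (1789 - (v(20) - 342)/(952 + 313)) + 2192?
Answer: 43312240/10879 ≈ 3981.3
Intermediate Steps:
v(W) = 1/43
(1789 - (v(20) - 342)/(952 + 313)) + 2192 = (1789 - (1/43 - 342)/(952 + 313)) + 2192 = (1789 - (-14705)/(43*1265)) + 2192 = (1789 - 1*(-2941/10879)) + 2192 = (1789 + 2941/10879) + 2192 = 19465472/10879 + 2192 = 43312240/10879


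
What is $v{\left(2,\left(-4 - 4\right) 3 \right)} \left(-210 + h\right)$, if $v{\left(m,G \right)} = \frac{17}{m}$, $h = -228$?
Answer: $-3723$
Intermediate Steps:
$v{\left(2,\left(-4 - 4\right) 3 \right)} \left(-210 + h\right) = \frac{17}{2} \left(-210 - 228\right) = 17 \cdot \frac{1}{2} \left(-438\right) = \frac{17}{2} \left(-438\right) = -3723$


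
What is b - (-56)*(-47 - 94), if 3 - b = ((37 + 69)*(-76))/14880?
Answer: -14679973/1860 ≈ -7892.5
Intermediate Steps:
b = 6587/1860 (b = 3 - (37 + 69)*(-76)/14880 = 3 - 106*(-76)/14880 = 3 - (-8056)/14880 = 3 - 1*(-1007/1860) = 3 + 1007/1860 = 6587/1860 ≈ 3.5414)
b - (-56)*(-47 - 94) = 6587/1860 - (-56)*(-47 - 94) = 6587/1860 - (-56)*(-141) = 6587/1860 - 1*7896 = 6587/1860 - 7896 = -14679973/1860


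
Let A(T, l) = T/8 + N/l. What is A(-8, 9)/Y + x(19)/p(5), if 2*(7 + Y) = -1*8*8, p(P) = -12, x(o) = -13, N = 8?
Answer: 1525/1404 ≈ 1.0862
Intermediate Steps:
Y = -39 (Y = -7 + (-1*8*8)/2 = -7 + (-8*8)/2 = -7 + (1/2)*(-64) = -7 - 32 = -39)
A(T, l) = 8/l + T/8 (A(T, l) = T/8 + 8/l = 8/l + T/8)
A(-8, 9)/Y + x(19)/p(5) = (8/9 + (1/8)*(-8))/(-39) - 13/(-12) = (8*(1/9) - 1)*(-1/39) - 13*(-1/12) = (8/9 - 1)*(-1/39) + 13/12 = -1/9*(-1/39) + 13/12 = 1/351 + 13/12 = 1525/1404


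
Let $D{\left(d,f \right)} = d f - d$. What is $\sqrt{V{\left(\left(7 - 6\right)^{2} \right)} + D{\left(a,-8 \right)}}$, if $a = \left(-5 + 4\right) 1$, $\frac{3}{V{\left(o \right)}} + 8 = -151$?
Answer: $\frac{2 \sqrt{6307}}{53} \approx 2.9969$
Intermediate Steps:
$V{\left(o \right)} = - \frac{1}{53}$ ($V{\left(o \right)} = \frac{3}{-8 - 151} = \frac{3}{-159} = 3 \left(- \frac{1}{159}\right) = - \frac{1}{53}$)
$a = -1$ ($a = \left(-1\right) 1 = -1$)
$D{\left(d,f \right)} = - d + d f$
$\sqrt{V{\left(\left(7 - 6\right)^{2} \right)} + D{\left(a,-8 \right)}} = \sqrt{- \frac{1}{53} - \left(-1 - 8\right)} = \sqrt{- \frac{1}{53} - -9} = \sqrt{- \frac{1}{53} + 9} = \sqrt{\frac{476}{53}} = \frac{2 \sqrt{6307}}{53}$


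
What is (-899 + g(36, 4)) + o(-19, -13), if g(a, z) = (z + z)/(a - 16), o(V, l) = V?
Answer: -4588/5 ≈ -917.60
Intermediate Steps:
g(a, z) = 2*z/(-16 + a) (g(a, z) = (2*z)/(-16 + a) = 2*z/(-16 + a))
(-899 + g(36, 4)) + o(-19, -13) = (-899 + 2*4/(-16 + 36)) - 19 = (-899 + 2*4/20) - 19 = (-899 + 2*4*(1/20)) - 19 = (-899 + ⅖) - 19 = -4493/5 - 19 = -4588/5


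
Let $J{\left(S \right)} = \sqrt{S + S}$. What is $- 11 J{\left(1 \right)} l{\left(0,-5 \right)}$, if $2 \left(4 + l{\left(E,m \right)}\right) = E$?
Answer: $44 \sqrt{2} \approx 62.225$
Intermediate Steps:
$l{\left(E,m \right)} = -4 + \frac{E}{2}$
$J{\left(S \right)} = \sqrt{2} \sqrt{S}$ ($J{\left(S \right)} = \sqrt{2 S} = \sqrt{2} \sqrt{S}$)
$- 11 J{\left(1 \right)} l{\left(0,-5 \right)} = - 11 \sqrt{2} \sqrt{1} \left(-4 + \frac{1}{2} \cdot 0\right) = - 11 \sqrt{2} \cdot 1 \left(-4 + 0\right) = - 11 \sqrt{2} \left(-4\right) = 44 \sqrt{2}$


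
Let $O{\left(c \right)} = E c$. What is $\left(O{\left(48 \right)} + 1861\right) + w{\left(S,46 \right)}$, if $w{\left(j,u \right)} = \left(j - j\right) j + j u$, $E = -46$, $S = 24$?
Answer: $757$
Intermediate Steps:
$O{\left(c \right)} = - 46 c$
$w{\left(j,u \right)} = j u$ ($w{\left(j,u \right)} = 0 j + j u = 0 + j u = j u$)
$\left(O{\left(48 \right)} + 1861\right) + w{\left(S,46 \right)} = \left(\left(-46\right) 48 + 1861\right) + 24 \cdot 46 = \left(-2208 + 1861\right) + 1104 = -347 + 1104 = 757$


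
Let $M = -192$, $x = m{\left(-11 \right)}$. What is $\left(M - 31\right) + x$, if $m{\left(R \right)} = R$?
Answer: $-234$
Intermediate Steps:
$x = -11$
$\left(M - 31\right) + x = \left(-192 - 31\right) - 11 = -223 - 11 = -234$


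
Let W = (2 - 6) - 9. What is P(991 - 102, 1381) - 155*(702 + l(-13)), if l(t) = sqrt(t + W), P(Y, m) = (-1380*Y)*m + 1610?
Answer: -1694345620 - 155*I*sqrt(26) ≈ -1.6943e+9 - 790.35*I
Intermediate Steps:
P(Y, m) = 1610 - 1380*Y*m (P(Y, m) = -1380*Y*m + 1610 = 1610 - 1380*Y*m)
W = -13 (W = -4 - 9 = -13)
l(t) = sqrt(-13 + t) (l(t) = sqrt(t - 13) = sqrt(-13 + t))
P(991 - 102, 1381) - 155*(702 + l(-13)) = (1610 - 1380*(991 - 102)*1381) - 155*(702 + sqrt(-13 - 13)) = (1610 - 1380*889*1381) - 155*(702 + sqrt(-26)) = (1610 - 1694238420) - 155*(702 + I*sqrt(26)) = -1694236810 + (-108810 - 155*I*sqrt(26)) = -1694345620 - 155*I*sqrt(26)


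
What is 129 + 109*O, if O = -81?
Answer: -8700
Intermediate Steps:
129 + 109*O = 129 + 109*(-81) = 129 - 8829 = -8700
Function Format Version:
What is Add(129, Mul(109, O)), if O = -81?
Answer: -8700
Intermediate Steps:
Add(129, Mul(109, O)) = Add(129, Mul(109, -81)) = Add(129, -8829) = -8700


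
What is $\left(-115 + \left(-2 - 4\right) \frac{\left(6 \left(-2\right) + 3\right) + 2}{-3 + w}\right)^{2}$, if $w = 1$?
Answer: $18496$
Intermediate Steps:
$\left(-115 + \left(-2 - 4\right) \frac{\left(6 \left(-2\right) + 3\right) + 2}{-3 + w}\right)^{2} = \left(-115 + \left(-2 - 4\right) \frac{\left(6 \left(-2\right) + 3\right) + 2}{-3 + 1}\right)^{2} = \left(-115 - 6 \frac{\left(-12 + 3\right) + 2}{-2}\right)^{2} = \left(-115 - 6 \left(-9 + 2\right) \left(- \frac{1}{2}\right)\right)^{2} = \left(-115 - 6 \left(\left(-7\right) \left(- \frac{1}{2}\right)\right)\right)^{2} = \left(-115 - 21\right)^{2} = \left(-136\right)^{2} = 18496$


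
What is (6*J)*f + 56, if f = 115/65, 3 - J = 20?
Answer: -1618/13 ≈ -124.46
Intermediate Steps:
J = -17 (J = 3 - 1*20 = 3 - 20 = -17)
f = 23/13 (f = 115*(1/65) = 23/13 ≈ 1.7692)
(6*J)*f + 56 = (6*(-17))*(23/13) + 56 = -102*23/13 + 56 = -2346/13 + 56 = -1618/13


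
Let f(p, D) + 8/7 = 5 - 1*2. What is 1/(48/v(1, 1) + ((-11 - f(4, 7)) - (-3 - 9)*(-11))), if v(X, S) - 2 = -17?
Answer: -35/5182 ≈ -0.0067541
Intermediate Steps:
v(X, S) = -15 (v(X, S) = 2 - 17 = -15)
f(p, D) = 13/7 (f(p, D) = -8/7 + (5 - 1*2) = -8/7 + (5 - 2) = -8/7 + 3 = 13/7)
1/(48/v(1, 1) + ((-11 - f(4, 7)) - (-3 - 9)*(-11))) = 1/(48/(-15) + ((-11 - 1*13/7) - (-3 - 9)*(-11))) = 1/(48*(-1/15) + ((-11 - 13/7) - (-12)*(-11))) = 1/(-16/5 + (-90/7 - 1*132)) = 1/(-16/5 + (-90/7 - 132)) = 1/(-16/5 - 1014/7) = 1/(-5182/35) = -35/5182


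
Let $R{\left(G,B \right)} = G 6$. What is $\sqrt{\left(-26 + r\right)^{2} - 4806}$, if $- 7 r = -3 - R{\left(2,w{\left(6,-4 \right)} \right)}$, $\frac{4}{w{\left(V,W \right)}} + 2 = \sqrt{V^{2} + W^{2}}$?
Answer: $\frac{i \sqrt{207605}}{7} \approx 65.091 i$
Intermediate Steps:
$w{\left(V,W \right)} = \frac{4}{-2 + \sqrt{V^{2} + W^{2}}}$
$R{\left(G,B \right)} = 6 G$
$r = \frac{15}{7}$ ($r = - \frac{-3 - 6 \cdot 2}{7} = - \frac{-3 - 12}{7} = \left(- \frac{1}{7}\right) \left(-15\right) = \frac{15}{7} \approx 2.1429$)
$\sqrt{\left(-26 + r\right)^{2} - 4806} = \sqrt{\left(-26 + \frac{15}{7}\right)^{2} - 4806} = \sqrt{\left(- \frac{167}{7}\right)^{2} - 4806} = \sqrt{\frac{27889}{49} - 4806} = \sqrt{- \frac{207605}{49}} = \frac{i \sqrt{207605}}{7}$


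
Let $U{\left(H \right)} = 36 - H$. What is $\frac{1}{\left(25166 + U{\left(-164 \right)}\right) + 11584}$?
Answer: $\frac{1}{36950} \approx 2.7064 \cdot 10^{-5}$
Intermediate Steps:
$\frac{1}{\left(25166 + U{\left(-164 \right)}\right) + 11584} = \frac{1}{\left(25166 + \left(36 - -164\right)\right) + 11584} = \frac{1}{\left(25166 + \left(36 + 164\right)\right) + 11584} = \frac{1}{\left(25166 + 200\right) + 11584} = \frac{1}{25366 + 11584} = \frac{1}{36950}$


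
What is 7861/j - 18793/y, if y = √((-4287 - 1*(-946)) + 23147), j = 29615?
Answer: 7861/29615 - 18793*√19806/19806 ≈ -133.27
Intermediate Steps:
y = √19806 (y = √((-4287 + 946) + 23147) = √(-3341 + 23147) = √19806 ≈ 140.73)
7861/j - 18793/y = 7861/29615 - 18793*√19806/19806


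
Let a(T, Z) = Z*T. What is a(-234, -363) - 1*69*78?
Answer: 79560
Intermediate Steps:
a(T, Z) = T*Z
a(-234, -363) - 1*69*78 = -234*(-363) - 1*69*78 = 84942 - 69*78 = 84942 - 5382 = 79560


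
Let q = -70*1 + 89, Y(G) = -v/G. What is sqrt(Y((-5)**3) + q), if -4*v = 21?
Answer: sqrt(47395)/50 ≈ 4.3541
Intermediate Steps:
v = -21/4 (v = -1/4*21 = -21/4 ≈ -5.2500)
Y(G) = 21/(4*G) (Y(G) = -(-21)/(4*G) = 21/(4*G))
q = 19 (q = -70 + 89 = 19)
sqrt(Y((-5)**3) + q) = sqrt(21/(4*((-5)**3)) + 19) = sqrt((21/4)/(-125) + 19) = sqrt((21/4)*(-1/125) + 19) = sqrt(-21/500 + 19) = sqrt(9479/500) = sqrt(47395)/50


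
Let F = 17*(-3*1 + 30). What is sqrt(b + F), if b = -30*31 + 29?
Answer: I*sqrt(442) ≈ 21.024*I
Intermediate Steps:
b = -901 (b = -930 + 29 = -901)
F = 459 (F = 17*(-3 + 30) = 17*27 = 459)
sqrt(b + F) = sqrt(-901 + 459) = sqrt(-442) = I*sqrt(442)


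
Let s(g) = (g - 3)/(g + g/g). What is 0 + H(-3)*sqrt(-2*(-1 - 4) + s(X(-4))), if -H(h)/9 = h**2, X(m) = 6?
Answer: -81*sqrt(511)/7 ≈ -261.58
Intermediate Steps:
s(g) = (-3 + g)/(1 + g) (s(g) = (-3 + g)/(g + 1) = (-3 + g)/(1 + g))
H(h) = -9*h**2
0 + H(-3)*sqrt(-2*(-1 - 4) + s(X(-4))) = 0 + (-9*(-3)**2)*sqrt(-2*(-1 - 4) + (-3 + 6)/(1 + 6)) = 0 + (-9*9)*sqrt(-2*(-5) + 3/7) = 0 - 81*sqrt(10 + (1/7)*3) = 0 - 81*sqrt(10 + 3/7) = 0 - 81*sqrt(511)/7 = -81*sqrt(511)/7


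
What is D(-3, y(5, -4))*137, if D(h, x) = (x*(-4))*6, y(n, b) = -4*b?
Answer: -52608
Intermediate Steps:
D(h, x) = -24*x (D(h, x) = -4*x*6 = -24*x)
D(-3, y(5, -4))*137 = -(-96)*(-4)*137 = -24*16*137 = -384*137 = -52608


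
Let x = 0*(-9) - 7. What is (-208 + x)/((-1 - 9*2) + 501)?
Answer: -215/482 ≈ -0.44606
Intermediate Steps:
x = -7 (x = 0 - 7 = -7)
(-208 + x)/((-1 - 9*2) + 501) = (-208 - 7)/((-1 - 9*2) + 501) = -215/((-1 - 18) + 501) = -215/(-19 + 501) = -215/482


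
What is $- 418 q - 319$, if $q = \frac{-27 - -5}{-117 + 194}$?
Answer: $- \frac{1397}{7} \approx -199.57$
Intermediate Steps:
$q = - \frac{2}{7}$ ($q = \frac{-27 + 5}{77} = \left(-22\right) \frac{1}{77} = - \frac{2}{7} \approx -0.28571$)
$- 418 q - 319 = \left(-418\right) \left(- \frac{2}{7}\right) - 319 = \frac{836}{7} - 319 = - \frac{1397}{7}$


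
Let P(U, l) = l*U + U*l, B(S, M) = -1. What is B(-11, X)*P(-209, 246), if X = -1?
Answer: 102828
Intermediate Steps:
P(U, l) = 2*U*l (P(U, l) = U*l + U*l = 2*U*l)
B(-11, X)*P(-209, 246) = -2*(-209)*246 = -1*(-102828) = 102828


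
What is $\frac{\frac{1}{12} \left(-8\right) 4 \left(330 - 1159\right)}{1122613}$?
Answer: $\frac{6632}{3367839} \approx 0.0019692$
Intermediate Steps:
$\frac{\frac{1}{12} \left(-8\right) 4 \left(330 - 1159\right)}{1122613} = \frac{1}{12} \left(-8\right) 4 \left(-829\right) \frac{1}{1122613} = \left(- \frac{2}{3}\right) 4 \left(-829\right) \frac{1}{1122613} = \left(- \frac{8}{3}\right) \left(-829\right) \frac{1}{1122613} = \frac{6632}{3} \cdot \frac{1}{1122613} = \frac{6632}{3367839}$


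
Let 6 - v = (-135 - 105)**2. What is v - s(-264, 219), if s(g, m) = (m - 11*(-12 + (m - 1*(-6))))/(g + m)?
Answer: -288206/5 ≈ -57641.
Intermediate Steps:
s(g, m) = (66 - 10*m)/(g + m) (s(g, m) = (m - 11*(-12 + (m + 6)))/(g + m) = (m - 11*(-12 + (6 + m)))/(g + m) = (m - 11*(-6 + m))/(g + m) = (m + (66 - 11*m))/(g + m) = (66 - 10*m)/(g + m))
v = -57594 (v = 6 - (-135 - 105)**2 = 6 - 1*(-240)**2 = 6 - 1*57600 = 6 - 57600 = -57594)
v - s(-264, 219) = -57594 - 2*(33 - 5*219)/(-264 + 219) = -57594 - 2*(33 - 1095)/(-45) = -57594 - 2*(-1)*(-1062)/45 = -57594 - 1*236/5 = -57594 - 236/5 = -288206/5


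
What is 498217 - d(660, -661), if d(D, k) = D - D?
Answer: 498217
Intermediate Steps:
d(D, k) = 0
498217 - d(660, -661) = 498217 - 1*0 = 498217 + 0 = 498217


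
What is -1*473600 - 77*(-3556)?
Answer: -199788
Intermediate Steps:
-1*473600 - 77*(-3556) = -473600 + 273812 = -199788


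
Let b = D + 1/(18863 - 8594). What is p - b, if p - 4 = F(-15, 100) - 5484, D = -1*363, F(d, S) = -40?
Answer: -52957234/10269 ≈ -5157.0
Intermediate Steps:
D = -363
p = -5520 (p = 4 + (-40 - 5484) = 4 - 5524 = -5520)
b = -3727646/10269 (b = -363 + 1/(18863 - 8594) = -363 + 1/10269 = -3727646/10269 ≈ -363.00)
p - b = -5520 - 1*(-3727646/10269) = -5520 + 3727646/10269 = -52957234/10269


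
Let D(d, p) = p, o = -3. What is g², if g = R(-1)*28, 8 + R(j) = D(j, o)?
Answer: 94864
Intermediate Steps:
R(j) = -11 (R(j) = -8 - 3 = -11)
g = -308 (g = -11*28 = -308)
g² = (-308)² = 94864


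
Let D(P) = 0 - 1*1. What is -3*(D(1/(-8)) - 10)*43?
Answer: 1419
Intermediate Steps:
D(P) = -1 (D(P) = 0 - 1 = -1)
-3*(D(1/(-8)) - 10)*43 = -3*(-1 - 10)*43 = -(-33)*43 = -3*(-473) = 1419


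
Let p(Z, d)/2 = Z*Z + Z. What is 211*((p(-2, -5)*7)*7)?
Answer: 41356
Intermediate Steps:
p(Z, d) = 2*Z + 2*Z² (p(Z, d) = 2*(Z*Z + Z) = 2*(Z² + Z) = 2*(Z + Z²) = 2*Z + 2*Z²)
211*((p(-2, -5)*7)*7) = 211*(((2*(-2)*(1 - 2))*7)*7) = 211*(((2*(-2)*(-1))*7)*7) = 211*((4*7)*7) = 211*(28*7) = 211*196 = 41356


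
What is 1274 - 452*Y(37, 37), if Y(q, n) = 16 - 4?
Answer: -4150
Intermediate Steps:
Y(q, n) = 12
1274 - 452*Y(37, 37) = 1274 - 452*12 = 1274 - 5424 = -4150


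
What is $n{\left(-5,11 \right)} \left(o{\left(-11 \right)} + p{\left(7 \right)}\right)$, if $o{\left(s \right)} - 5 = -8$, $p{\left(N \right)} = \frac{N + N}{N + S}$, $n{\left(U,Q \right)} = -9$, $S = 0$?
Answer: $9$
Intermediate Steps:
$p{\left(N \right)} = 2$ ($p{\left(N \right)} = \frac{N + N}{N + 0} = \frac{2 N}{N} = 2$)
$o{\left(s \right)} = -3$ ($o{\left(s \right)} = 5 - 8 = -3$)
$n{\left(-5,11 \right)} \left(o{\left(-11 \right)} + p{\left(7 \right)}\right) = - 9 \left(-3 + 2\right) = \left(-9\right) \left(-1\right) = 9$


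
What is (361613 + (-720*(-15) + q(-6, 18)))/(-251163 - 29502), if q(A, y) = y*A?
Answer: -74461/56133 ≈ -1.3265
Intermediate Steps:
q(A, y) = A*y
(361613 + (-720*(-15) + q(-6, 18)))/(-251163 - 29502) = (361613 + (-720*(-15) - 6*18))/(-251163 - 29502) = (361613 + (-60*(-180) - 108))/(-280665) = (361613 + (10800 - 108))*(-1/280665) = (361613 + 10692)*(-1/280665) = 372305*(-1/280665) = -74461/56133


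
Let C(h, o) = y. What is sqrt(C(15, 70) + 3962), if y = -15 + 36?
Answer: sqrt(3983) ≈ 63.111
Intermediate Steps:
y = 21
C(h, o) = 21
sqrt(C(15, 70) + 3962) = sqrt(21 + 3962) = sqrt(3983)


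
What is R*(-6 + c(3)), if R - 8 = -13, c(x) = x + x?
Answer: 0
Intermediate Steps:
c(x) = 2*x
R = -5 (R = 8 - 13 = -5)
R*(-6 + c(3)) = -5*(-6 + 2*3) = -5*(-6 + 6) = -5*0 = 0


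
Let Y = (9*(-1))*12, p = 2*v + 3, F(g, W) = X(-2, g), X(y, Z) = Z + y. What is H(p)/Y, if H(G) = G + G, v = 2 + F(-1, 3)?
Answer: -1/54 ≈ -0.018519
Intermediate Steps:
F(g, W) = -2 + g (F(g, W) = g - 2 = -2 + g)
v = -1 (v = 2 + (-2 - 1) = 2 - 3 = -1)
p = 1 (p = 2*(-1) + 3 = -2 + 3 = 1)
H(G) = 2*G
Y = -108 (Y = -9*12 = -108)
H(p)/Y = (2*1)/(-108) = 2*(-1/108) = -1/54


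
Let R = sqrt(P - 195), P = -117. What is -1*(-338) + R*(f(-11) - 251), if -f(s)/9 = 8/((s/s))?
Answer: 338 - 646*I*sqrt(78) ≈ 338.0 - 5705.3*I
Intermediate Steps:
f(s) = -72 (f(s) = -72/(s/s) = -72/1 = -72)
R = 2*I*sqrt(78) (R = sqrt(-117 - 195) = sqrt(-312) = 2*I*sqrt(78) ≈ 17.664*I)
-1*(-338) + R*(f(-11) - 251) = -1*(-338) + (2*I*sqrt(78))*(-72 - 251) = 338 + (2*I*sqrt(78))*(-323) = 338 - 646*I*sqrt(78)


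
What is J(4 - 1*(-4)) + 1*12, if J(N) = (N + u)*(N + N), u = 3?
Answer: 188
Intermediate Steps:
J(N) = 2*N*(3 + N) (J(N) = (N + 3)*(N + N) = (3 + N)*(2*N) = 2*N*(3 + N))
J(4 - 1*(-4)) + 1*12 = 2*(4 - 1*(-4))*(3 + (4 - 1*(-4))) + 1*12 = 2*(4 + 4)*(3 + (4 + 4)) + 12 = 2*8*(3 + 8) + 12 = 2*8*11 + 12 = 176 + 12 = 188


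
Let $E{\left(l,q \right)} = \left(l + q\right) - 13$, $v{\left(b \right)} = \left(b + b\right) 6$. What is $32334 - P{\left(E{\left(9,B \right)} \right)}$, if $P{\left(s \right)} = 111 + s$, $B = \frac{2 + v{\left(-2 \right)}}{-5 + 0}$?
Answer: $\frac{161113}{5} \approx 32223.0$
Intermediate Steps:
$v{\left(b \right)} = 12 b$ ($v{\left(b \right)} = 2 b 6 = 12 b$)
$B = \frac{22}{5}$ ($B = \frac{2 + 12 \left(-2\right)}{-5 + 0} = \frac{2 - 24}{-5} = \left(-22\right) \left(- \frac{1}{5}\right) = \frac{22}{5} \approx 4.4$)
$E{\left(l,q \right)} = -13 + l + q$
$32334 - P{\left(E{\left(9,B \right)} \right)} = 32334 - \left(111 + \left(-13 + 9 + \frac{22}{5}\right)\right) = 32334 - \left(111 + \frac{2}{5}\right) = 32334 - \frac{557}{5} = \frac{161113}{5}$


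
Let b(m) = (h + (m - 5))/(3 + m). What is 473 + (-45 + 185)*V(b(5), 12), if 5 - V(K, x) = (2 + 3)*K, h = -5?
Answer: 3221/2 ≈ 1610.5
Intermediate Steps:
b(m) = (-10 + m)/(3 + m) (b(m) = (-5 + (m - 5))/(3 + m) = (-5 + (-5 + m))/(3 + m) = (-10 + m)/(3 + m))
V(K, x) = 5 - 5*K (V(K, x) = 5 - (2 + 3)*K = 5 - 5*K)
473 + (-45 + 185)*V(b(5), 12) = 473 + (-45 + 185)*(5 - 5*(-10 + 5)/(3 + 5)) = 473 + 140*(5 - 5*(-5)/8) = 473 + 140*(5 - 5*(-5/8)) = 473 + 140*(5 + 25/8) = 473 + 140*(65/8) = 473 + 2275/2 = 3221/2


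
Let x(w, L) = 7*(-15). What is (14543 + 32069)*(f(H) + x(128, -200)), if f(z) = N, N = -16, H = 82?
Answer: -5640052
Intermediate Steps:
x(w, L) = -105
f(z) = -16
(14543 + 32069)*(f(H) + x(128, -200)) = (14543 + 32069)*(-16 - 105) = 46612*(-121) = -5640052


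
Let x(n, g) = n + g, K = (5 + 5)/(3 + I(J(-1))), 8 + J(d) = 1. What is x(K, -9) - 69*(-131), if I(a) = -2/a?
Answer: 207760/23 ≈ 9033.0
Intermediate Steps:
J(d) = -7 (J(d) = -8 + 1 = -7)
K = 70/23 (K = (5 + 5)/(3 - 2/(-7)) = 10/(3 - 2*(-1/7)) = 10/(3 + 2/7) = 10/(23/7) = 10*(7/23) = 70/23 ≈ 3.0435)
x(n, g) = g + n
x(K, -9) - 69*(-131) = (-9 + 70/23) - 69*(-131) = -137/23 + 9039 = 207760/23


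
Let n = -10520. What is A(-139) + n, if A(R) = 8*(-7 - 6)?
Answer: -10624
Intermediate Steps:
A(R) = -104 (A(R) = 8*(-13) = -104)
A(-139) + n = -104 - 10520 = -10624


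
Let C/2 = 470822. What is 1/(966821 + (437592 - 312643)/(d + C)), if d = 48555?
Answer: 990199/957345312328 ≈ 1.0343e-6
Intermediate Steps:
C = 941644 (C = 2*470822 = 941644)
1/(966821 + (437592 - 312643)/(d + C)) = 1/(966821 + (437592 - 312643)/(48555 + 941644)) = 1/(966821 + 124949/990199) = 1/(957345312328/990199) = 990199/957345312328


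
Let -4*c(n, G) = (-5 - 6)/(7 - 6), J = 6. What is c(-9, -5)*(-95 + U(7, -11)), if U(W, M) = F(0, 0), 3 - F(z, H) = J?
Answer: -539/2 ≈ -269.50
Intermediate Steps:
F(z, H) = -3 (F(z, H) = 3 - 1*6 = 3 - 6 = -3)
U(W, M) = -3
c(n, G) = 11/4 (c(n, G) = -(-5 - 6)/(4*(7 - 6)) = -(-11)/(4*1) = -(-11)/4 = -¼*(-11) = 11/4)
c(-9, -5)*(-95 + U(7, -11)) = 11*(-95 - 3)/4 = (11/4)*(-98) = -539/2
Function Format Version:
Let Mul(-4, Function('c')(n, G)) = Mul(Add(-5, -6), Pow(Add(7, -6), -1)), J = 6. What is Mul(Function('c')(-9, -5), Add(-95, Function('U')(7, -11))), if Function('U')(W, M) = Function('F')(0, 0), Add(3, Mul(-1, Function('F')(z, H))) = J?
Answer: Rational(-539, 2) ≈ -269.50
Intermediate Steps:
Function('F')(z, H) = -3 (Function('F')(z, H) = Add(3, Mul(-1, 6)) = Add(3, -6) = -3)
Function('U')(W, M) = -3
Function('c')(n, G) = Rational(11, 4) (Function('c')(n, G) = Mul(Rational(-1, 4), Mul(Add(-5, -6), Pow(Add(7, -6), -1))) = Mul(Rational(-1, 4), Mul(-11, Pow(1, -1))) = Mul(Rational(-1, 4), Mul(-11, 1)) = Mul(Rational(-1, 4), -11) = Rational(11, 4))
Mul(Function('c')(-9, -5), Add(-95, Function('U')(7, -11))) = Mul(Rational(11, 4), Add(-95, -3)) = Mul(Rational(11, 4), -98) = Rational(-539, 2)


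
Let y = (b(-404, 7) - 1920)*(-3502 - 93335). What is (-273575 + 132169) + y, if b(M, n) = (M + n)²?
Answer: -15076597099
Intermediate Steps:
y = -15076455693 (y = ((-404 + 7)² - 1920)*(-3502 - 93335) = ((-397)² - 1920)*(-96837) = (157609 - 1920)*(-96837) = 155689*(-96837) = -15076455693)
(-273575 + 132169) + y = (-273575 + 132169) - 15076455693 = -141406 - 15076455693 = -15076597099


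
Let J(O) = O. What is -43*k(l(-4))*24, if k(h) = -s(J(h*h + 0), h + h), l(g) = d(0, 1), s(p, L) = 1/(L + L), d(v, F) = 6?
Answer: 43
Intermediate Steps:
s(p, L) = 1/(2*L)
l(g) = 6
k(h) = -1/(4*h) (k(h) = -1/(2*(h + h)) = -1/(2*(2*h)) = -1/(2*h)/2 = -1/(4*h))
-43*k(l(-4))*24 = -(-43)/(4*6)*24 = -43*(-1/24)*24 = (43/24)*24 = 43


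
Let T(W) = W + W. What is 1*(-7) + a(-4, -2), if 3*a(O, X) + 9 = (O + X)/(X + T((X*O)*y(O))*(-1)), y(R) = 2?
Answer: -169/17 ≈ -9.9412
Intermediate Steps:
T(W) = 2*W
a(O, X) = -3 + (O + X)/(3*(X - 4*O*X)) (a(O, X) = -3 + ((O + X)/(X + (2*((X*O)*2))*(-1)))/3 = -3 + ((O + X)/(X + (2*((O*X)*2))*(-1)))/3 = -3 + ((O + X)/(X + (2*(2*O*X))*(-1)))/3 = -3 + ((O + X)/(X + (4*O*X)*(-1)))/3 = -3 + ((O + X)/(X - 4*O*X))/3 = -3 + (O + X)/(3*(X - 4*O*X)))
1*(-7) + a(-4, -2) = 1*(-7) + (⅓)*(-1*(-4) + 8*(-2) - 36*(-4)*(-2))/(-2*(-1 + 4*(-4))) = -7 + (⅓)*(-½)*(4 - 16 - 288)/(-1 - 16) = -7 + (⅓)*(-½)*(-300)/(-17) = -7 + (⅓)*(-½)*(-1/17)*(-300) = -7 - 50/17 = -169/17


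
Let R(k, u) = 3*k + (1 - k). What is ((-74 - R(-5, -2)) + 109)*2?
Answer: 88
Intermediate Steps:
R(k, u) = 1 + 2*k
((-74 - R(-5, -2)) + 109)*2 = ((-74 - (1 + 2*(-5))) + 109)*2 = ((-74 - (1 - 10)) + 109)*2 = ((-74 - 1*(-9)) + 109)*2 = ((-74 + 9) + 109)*2 = (-65 + 109)*2 = 44*2 = 88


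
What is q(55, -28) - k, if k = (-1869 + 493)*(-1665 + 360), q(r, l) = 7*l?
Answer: -1795876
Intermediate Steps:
k = 1795680 (k = -1376*(-1305) = 1795680)
q(55, -28) - k = 7*(-28) - 1*1795680 = -196 - 1795680 = -1795876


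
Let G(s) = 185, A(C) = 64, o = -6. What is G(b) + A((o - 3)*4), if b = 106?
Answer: 249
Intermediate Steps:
G(b) + A((o - 3)*4) = 185 + 64 = 249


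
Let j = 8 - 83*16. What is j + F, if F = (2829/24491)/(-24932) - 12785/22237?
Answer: -779605780447651/590353301828 ≈ -1320.6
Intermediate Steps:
j = -1320 (j = 8 - 1328 = -1320)
F = -339422034691/590353301828 (F = (2829*(1/24491))*(-1/24932) - 12785*1/22237 = (2829/24491)*(-1/24932) - 12785/22237 = -123/26548244 - 12785/22237 = -339422034691/590353301828 ≈ -0.57495)
j + F = -1320 - 339422034691/590353301828 = -779605780447651/590353301828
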